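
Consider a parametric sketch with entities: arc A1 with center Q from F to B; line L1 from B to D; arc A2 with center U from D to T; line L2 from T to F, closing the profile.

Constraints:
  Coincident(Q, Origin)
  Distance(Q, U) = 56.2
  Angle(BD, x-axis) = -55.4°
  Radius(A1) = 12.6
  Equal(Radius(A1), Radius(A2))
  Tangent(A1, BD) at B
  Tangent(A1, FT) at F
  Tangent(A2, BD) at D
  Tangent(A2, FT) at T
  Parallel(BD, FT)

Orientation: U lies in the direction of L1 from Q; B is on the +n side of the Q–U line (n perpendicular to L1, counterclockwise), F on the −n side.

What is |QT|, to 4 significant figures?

57.60

The slot axis is L1's direction at -55.4°, so u = (cos -55.4°, sin -55.4°) = (0.5678, -0.8231) and n = (−sin -55.4°, cos -55.4°) = (0.8231, 0.5678). Q is at the origin and U lies 56.2 along u from Q, so U = 56.2·u = (31.91, -46.26). Tangency of A1 to both parallel lines with radius 12.6 puts B and F at Q ± 12.6·n: B = (10.37, 7.155), F = (-10.37, -7.155). Equal radii place D and T the same way about U: D = U + 12.6·n = (42.28, -39.11), T = U − 12.6·n = (21.54, -53.42). Then |QT| = |T − Q| = 57.60.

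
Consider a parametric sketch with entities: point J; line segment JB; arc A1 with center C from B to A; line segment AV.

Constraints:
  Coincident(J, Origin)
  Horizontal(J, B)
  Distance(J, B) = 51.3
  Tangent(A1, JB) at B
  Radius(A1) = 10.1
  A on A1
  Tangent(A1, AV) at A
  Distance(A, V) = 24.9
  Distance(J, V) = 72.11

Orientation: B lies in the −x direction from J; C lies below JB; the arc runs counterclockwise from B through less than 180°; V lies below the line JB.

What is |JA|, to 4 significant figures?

62.04

Checks: ∠(CB, BJ) = 90.00° ✓; |CB| = 10.10 ✓; |CA| = 10.10 ✓; ∠(CA, AV) = 90.00° ✓; |AV| = 24.90 ✓; |JV| = 72.11 ✓.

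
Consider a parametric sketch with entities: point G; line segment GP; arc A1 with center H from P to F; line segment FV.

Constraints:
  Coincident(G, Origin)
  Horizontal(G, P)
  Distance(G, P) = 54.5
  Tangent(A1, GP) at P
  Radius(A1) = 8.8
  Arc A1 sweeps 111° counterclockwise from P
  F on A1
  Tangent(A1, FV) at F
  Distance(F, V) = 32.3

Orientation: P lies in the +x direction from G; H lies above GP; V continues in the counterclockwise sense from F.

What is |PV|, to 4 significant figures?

42.24

G is at the origin; G and P share the same y with |GP| = 54.5 and P on the +x side, so P = (54.50, 0.000). Tangency of A1 to GP means the radius HP is perpendicular to GP, so H = P + (0, 8.8) = (54.50, 8.800). On A1, P sits at bearing -90° from H; a 111° counterclockwise sweep puts F at bearing 21°, so F = H + 8.8·(cos 21°, sin 21°) = (62.72, 11.95). The tangent condition forces HF to be normal to FV, so FV runs along (−sin 21°, cos 21°); with |FV| = 32.3, V = (51.14, 42.11). Then |PV| = |V − P| = 42.24.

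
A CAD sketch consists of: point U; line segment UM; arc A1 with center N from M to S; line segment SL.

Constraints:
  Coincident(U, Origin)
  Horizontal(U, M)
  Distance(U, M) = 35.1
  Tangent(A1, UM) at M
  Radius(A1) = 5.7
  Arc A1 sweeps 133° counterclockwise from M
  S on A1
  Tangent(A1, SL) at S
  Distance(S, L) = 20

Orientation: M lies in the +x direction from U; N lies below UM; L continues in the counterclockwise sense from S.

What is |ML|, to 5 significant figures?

26.001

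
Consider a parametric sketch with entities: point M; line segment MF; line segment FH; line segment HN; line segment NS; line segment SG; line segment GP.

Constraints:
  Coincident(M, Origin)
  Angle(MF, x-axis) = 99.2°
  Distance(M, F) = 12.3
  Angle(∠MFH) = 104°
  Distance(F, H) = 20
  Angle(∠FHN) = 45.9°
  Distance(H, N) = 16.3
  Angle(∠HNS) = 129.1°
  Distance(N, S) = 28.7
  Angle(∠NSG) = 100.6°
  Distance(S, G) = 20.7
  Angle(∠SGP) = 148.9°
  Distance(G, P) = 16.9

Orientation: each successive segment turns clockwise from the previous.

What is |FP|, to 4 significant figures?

30.43

M is at the origin; MF runs at 99.2° with length 12.3, so F = (-1.967, 12.14). ∠MFH = 104.0° gives FH at 23.20° from the x-axis; with |FH| = 20.0, H = (16.42, 20.02). ∠FHN = 45.9° gives HN at -110.9° from the x-axis; with |HN| = 16.3, N = (10.60, 4.793). ∠HNS = 129.1° gives NS at -161.8° from the x-axis; with |NS| = 28.7, S = (-16.66, -4.171). ∠NSG = 100.6° gives SG at 118.8° from the x-axis; with |SG| = 20.7, G = (-26.64, 13.97). ∠SGP = 148.9° gives GP at 87.70° from the x-axis; with |GP| = 16.9, P = (-25.96, 30.86). Then |FP| = |P − F| = 30.43.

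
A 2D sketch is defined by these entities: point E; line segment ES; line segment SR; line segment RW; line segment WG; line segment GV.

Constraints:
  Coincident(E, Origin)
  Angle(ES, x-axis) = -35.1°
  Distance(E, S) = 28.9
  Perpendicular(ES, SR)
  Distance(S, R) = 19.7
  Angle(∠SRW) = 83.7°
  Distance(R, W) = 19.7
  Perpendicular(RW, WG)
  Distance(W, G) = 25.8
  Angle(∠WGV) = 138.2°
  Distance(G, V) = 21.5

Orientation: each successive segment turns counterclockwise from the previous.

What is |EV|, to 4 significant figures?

36.02

E is at the origin; ES runs at -35.1° with length 28.9, so S = (23.64, -16.62). ES ⟂ SR, so SR runs at 54.90°; with |SR| = 19.7, R = (34.97, -0.5001). ∠SRW = 83.7° gives RW at 151.2° from the x-axis; with |RW| = 19.7, W = (17.71, 8.990). The perpendicularity gives WG at right angles to RW, so WG runs at -118.8°; with |WG| = 25.8, G = (5.280, -13.62). ∠WGV = 138.2° gives GV at -77.00° from the x-axis; with |GV| = 21.5, V = (10.12, -34.57). Then |EV| = |V − E| = 36.02.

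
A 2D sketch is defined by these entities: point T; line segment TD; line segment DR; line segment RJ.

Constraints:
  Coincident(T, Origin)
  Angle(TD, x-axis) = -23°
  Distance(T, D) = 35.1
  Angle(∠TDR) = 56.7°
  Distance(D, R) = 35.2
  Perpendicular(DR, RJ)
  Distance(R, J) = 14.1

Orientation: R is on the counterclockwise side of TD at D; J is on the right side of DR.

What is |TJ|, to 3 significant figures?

46.3

T is at the origin; TD runs at -23.0° with length 35.1, so D = 35.1·(cos -23.0°, sin -23.0°) = (32.3, -13.7). ∠TDR = 56.7°, so DR runs at -23.0° + (180° − 56.7°) = 100° from the x-axis; with |DR| = 35.2, R = D + 35.2·(cos 100°, sin 100°) = (26.0, 20.9). The perpendicularity gives RJ at right angles to DR; with |RJ| = 14.1 on the right of DR, J = R + 14.1·(0.984, 0.179) = (39.9, 23.4). Then |TJ| = |J − T| = 46.3.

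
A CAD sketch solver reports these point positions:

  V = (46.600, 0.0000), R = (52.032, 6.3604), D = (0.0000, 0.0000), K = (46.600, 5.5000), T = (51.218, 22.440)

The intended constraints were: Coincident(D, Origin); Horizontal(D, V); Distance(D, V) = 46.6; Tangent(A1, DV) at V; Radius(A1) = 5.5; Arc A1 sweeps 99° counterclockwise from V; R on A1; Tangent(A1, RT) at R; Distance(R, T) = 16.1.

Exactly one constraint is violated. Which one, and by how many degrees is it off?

Tangent(A1, RT) at R — off by 6.10°.

D = (0.00, 0.00) ✓; D.y = 0.00, V.y = 0.00 ✓; |DV| = 46.60 ✓; ∠(KV, VD) = 90.00° ✓; |KV| = 5.500 ✓; bearing(K→R) − bearing(K→V) = 99.00° ✓; |KR| = 5.500 ✓; ∠(KR, RT) = 96.10° ✗; |RT| = 16.10 ✓.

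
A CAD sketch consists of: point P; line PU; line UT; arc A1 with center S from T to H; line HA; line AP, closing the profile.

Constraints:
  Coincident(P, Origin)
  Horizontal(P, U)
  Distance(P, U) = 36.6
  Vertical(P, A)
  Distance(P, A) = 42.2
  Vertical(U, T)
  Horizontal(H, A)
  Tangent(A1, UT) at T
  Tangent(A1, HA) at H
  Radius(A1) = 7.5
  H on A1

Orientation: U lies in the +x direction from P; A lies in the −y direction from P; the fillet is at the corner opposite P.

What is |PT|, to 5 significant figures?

50.435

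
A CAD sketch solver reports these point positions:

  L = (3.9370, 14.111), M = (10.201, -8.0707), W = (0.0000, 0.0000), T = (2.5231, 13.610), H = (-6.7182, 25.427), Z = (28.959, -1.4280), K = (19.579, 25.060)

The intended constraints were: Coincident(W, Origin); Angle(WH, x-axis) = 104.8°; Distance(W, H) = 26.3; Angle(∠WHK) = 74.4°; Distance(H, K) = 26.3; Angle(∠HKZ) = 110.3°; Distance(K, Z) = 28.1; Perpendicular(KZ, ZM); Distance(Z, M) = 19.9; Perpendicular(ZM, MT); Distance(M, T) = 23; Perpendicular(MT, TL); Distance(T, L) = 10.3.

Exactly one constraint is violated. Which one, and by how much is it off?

Distance(T, L) = 10.3 — off by 8.80.

W = (0.00, 0.00) ✓; WH at 104.8° ✓; |WH| = 26.30 ✓; ∠WHK = 74.40° ✓; |HK| = 26.30 ✓; ∠HKZ = 110.3° ✓; |KZ| = 28.10 ✓; ∠(KZ, ZM) = 90.00° ✓; |ZM| = 19.90 ✓; ∠(ZM, MT) = 90.00° ✓; |MT| = 23.00 ✓; ∠(MT, TL) = 89.99° ✓; |TL| = 1.500 ✗.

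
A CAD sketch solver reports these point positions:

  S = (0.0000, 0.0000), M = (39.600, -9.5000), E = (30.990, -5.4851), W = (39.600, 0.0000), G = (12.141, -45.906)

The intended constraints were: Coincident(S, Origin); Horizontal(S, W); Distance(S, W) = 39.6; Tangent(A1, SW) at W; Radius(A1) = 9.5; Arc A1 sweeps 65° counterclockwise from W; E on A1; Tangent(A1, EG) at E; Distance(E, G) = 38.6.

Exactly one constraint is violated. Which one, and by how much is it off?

Distance(E, G) = 38.6 — off by 6.00.

S = (0.00, 0.00) ✓; S.y = 0.00, W.y = 0.00 ✓; |SW| = 39.60 ✓; ∠(MW, WS) = 90.00° ✓; |MW| = 9.500 ✓; bearing(M→E) − bearing(M→W) = 65.00° ✓; |ME| = 9.500 ✓; ∠(ME, EG) = 90.00° ✓; |EG| = 44.60 ✗.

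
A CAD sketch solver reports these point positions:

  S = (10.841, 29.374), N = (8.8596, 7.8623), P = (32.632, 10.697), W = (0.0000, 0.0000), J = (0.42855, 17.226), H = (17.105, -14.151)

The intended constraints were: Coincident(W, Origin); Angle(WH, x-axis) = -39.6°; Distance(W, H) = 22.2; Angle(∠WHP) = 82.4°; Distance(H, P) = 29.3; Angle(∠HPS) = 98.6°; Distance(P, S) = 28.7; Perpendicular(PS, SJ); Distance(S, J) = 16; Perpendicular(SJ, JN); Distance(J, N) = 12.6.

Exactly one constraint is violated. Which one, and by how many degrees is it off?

Perpendicular(SJ, JN) — off by 7.40°.

W = (0.00, 0.00) ✓; WH at -39.60° ✓; |WH| = 22.20 ✓; ∠WHP = 82.40° ✓; |HP| = 29.30 ✓; ∠HPS = 98.60° ✓; |PS| = 28.70 ✓; ∠(PS, SJ) = 90.00° ✓; |SJ| = 16.00 ✓; ∠(SJ, JN) = 82.60° ✗; |JN| = 12.60 ✓.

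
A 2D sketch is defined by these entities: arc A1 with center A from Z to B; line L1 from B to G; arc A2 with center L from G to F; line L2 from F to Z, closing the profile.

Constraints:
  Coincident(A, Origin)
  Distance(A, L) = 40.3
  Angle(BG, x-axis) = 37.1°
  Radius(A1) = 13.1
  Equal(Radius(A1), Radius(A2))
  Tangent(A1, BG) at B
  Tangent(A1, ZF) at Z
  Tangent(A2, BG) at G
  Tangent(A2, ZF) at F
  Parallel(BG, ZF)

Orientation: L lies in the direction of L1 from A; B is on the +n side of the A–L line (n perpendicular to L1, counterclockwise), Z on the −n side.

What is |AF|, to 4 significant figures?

42.38

Tangency of A1 to both parallel lines with radius 13.1 puts B and Z at A ± 13.1·n: B = (-7.902, 10.45), Z = (7.902, -10.45). Equal radii place G and F the same way about L: G = L + 13.1·n = (24.24, 34.76), F = L − 13.1·n = (40.04, 13.86). Then |AF| = |F − A| = 42.38.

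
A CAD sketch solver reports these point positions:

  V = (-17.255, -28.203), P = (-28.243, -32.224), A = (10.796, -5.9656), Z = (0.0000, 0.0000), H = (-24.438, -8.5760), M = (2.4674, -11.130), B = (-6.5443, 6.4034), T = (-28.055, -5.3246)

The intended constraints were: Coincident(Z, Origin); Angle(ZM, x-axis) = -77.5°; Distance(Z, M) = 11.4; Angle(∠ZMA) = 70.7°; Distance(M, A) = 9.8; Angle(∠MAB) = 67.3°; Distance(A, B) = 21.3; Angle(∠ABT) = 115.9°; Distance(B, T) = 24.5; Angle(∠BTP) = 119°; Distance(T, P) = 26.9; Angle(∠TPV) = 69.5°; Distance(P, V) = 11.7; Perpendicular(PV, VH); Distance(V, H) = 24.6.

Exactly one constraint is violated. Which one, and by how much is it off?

Distance(V, H) = 24.6 — off by 3.70.

Z = (0.00, 0.00) ✓; ZM at -77.50° ✓; |ZM| = 11.40 ✓; ∠ZMA = 70.70° ✓; |MA| = 9.800 ✓; ∠MAB = 67.30° ✓; |AB| = 21.30 ✓; ∠ABT = 115.9° ✓; |BT| = 24.50 ✓; ∠BTP = 119.0° ✓; |TP| = 26.90 ✓; ∠TPV = 69.50° ✓; |PV| = 11.70 ✓; ∠(PV, VH) = 90.00° ✓; |VH| = 20.90 ✗.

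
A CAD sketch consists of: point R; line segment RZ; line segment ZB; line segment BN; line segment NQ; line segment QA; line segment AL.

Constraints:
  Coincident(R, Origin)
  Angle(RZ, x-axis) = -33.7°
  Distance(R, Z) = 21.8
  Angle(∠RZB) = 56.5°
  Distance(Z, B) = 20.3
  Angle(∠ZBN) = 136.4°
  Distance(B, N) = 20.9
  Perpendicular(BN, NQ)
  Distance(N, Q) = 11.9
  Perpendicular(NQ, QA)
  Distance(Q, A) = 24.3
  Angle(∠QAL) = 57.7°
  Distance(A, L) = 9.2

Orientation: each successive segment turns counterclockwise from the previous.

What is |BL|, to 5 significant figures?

4.3934

R is at the origin; RZ runs at -33.7° with length 21.8, so Z = (18.137, -12.096). ∠RZB = 56.5° gives ZB at 89.800° from the x-axis; with |ZB| = 20.3, B = (18.207, 8.2043). ∠ZBN = 136.4° gives BN at 133.40° from the x-axis; with |BN| = 20.9, N = (3.8473, 23.390). BN is perpendicular to NQ, so NQ runs at -136.60°; with |NQ| = 11.9, Q = (-4.7989, 15.213). NQ is perpendicular to QA, so QA runs at -46.600°; with |QA| = 24.3, A = (11.897, -2.4424). ∠QAL = 57.7° gives AL at 75.700° from the x-axis; with |AL| = 9.2, L = (14.170, 6.4725). Then |BL| = |L − B| = 4.3934.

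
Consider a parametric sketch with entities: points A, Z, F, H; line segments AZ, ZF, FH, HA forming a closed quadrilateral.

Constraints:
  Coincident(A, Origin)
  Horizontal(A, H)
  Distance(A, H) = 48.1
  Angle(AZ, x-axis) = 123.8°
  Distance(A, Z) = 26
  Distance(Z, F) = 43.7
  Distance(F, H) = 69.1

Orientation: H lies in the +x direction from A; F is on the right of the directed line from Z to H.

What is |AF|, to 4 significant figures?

28.05

A is at the origin; AH is horizontal with |AH| = 48.1 and H in +x, so H = (48.1, 0). AZ runs at 123.8° with |AZ| = 26.0, so Z = (-14.46, 21.61). F is determined by |ZF| = 43.7 and |FH| = 69.1 together: it lies at the intersection of circle(Z, 43.7) and circle(H, 69.1). With |ZH| = 66.19, the foot of the radical line on ZH is 11.45 from Z and the perpendicular offset is √(43.7² − 11.45²) = 42.17. Taking the right-of-ZH solution: F = (-17.41, -22.00).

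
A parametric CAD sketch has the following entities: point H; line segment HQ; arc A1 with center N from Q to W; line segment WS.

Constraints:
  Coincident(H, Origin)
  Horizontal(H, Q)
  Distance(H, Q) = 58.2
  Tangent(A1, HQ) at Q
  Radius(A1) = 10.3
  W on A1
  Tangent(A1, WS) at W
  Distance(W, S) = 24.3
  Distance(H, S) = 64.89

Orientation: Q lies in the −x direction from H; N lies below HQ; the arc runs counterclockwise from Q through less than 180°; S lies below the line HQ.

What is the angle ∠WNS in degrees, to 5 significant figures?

67.029°

Checks: |NW| = 10.30 ✓; ∠(NW, WS) = 90.00° ✓; |WS| = 24.30 ✓; |HS| = 64.89 ✓.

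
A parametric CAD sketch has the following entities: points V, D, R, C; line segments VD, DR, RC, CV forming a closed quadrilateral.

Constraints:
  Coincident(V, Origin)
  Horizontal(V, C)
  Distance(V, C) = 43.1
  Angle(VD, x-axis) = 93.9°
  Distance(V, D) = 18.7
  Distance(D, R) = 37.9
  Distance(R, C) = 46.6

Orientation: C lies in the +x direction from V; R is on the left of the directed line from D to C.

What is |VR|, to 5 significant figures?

51.488

Checks: |DR| = 37.90 ✓; |RC| = 46.60 ✓.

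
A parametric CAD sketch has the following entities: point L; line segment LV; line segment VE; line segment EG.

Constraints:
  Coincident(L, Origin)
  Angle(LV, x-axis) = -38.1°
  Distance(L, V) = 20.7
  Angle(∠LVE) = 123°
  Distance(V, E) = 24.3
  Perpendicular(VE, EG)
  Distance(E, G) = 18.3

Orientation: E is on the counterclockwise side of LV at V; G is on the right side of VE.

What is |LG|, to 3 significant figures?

50.4

L is at the origin; LV runs at -38.1° with length 20.7, so V = 20.7·(cos -38.1°, sin -38.1°) = (16.3, -12.8). ∠LVE = 123.0°, so VE runs at -38.1° + (180° − 123.0°) = 18.9° from the x-axis; with |VE| = 24.3, E = V + 24.3·(cos 18.9°, sin 18.9°) = (39.3, -4.90). VE is perpendicular to EG; with |EG| = 18.3 on the right of VE, G = E + 18.3·(0.324, -0.946) = (45.2, -22.2). Then |LG| = |G − L| = 50.4.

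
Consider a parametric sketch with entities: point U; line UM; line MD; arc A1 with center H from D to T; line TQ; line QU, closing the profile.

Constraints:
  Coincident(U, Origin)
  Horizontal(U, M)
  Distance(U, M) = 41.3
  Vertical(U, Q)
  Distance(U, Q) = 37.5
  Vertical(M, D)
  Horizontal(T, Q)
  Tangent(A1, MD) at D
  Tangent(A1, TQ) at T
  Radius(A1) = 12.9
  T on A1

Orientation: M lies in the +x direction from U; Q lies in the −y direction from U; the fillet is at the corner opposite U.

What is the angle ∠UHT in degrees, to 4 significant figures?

130.9°

The virtual corner opposite U is at (41.30, -37.50). Tangency of A1 to MD means the radius HD is perpendicular to MD and since A1 is tangent to TQ there, HT ⟂ TQ, with radius 12.9, so the center H sits 12.9 in from both sides at H = (28.40, -24.60). That places the tangent points at D = (41.30, -24.60) on MD and T = (28.40, -37.50) on TQ. Then cos ∠UHT = HU·HT / (|HU||HT|), giving 130.9°.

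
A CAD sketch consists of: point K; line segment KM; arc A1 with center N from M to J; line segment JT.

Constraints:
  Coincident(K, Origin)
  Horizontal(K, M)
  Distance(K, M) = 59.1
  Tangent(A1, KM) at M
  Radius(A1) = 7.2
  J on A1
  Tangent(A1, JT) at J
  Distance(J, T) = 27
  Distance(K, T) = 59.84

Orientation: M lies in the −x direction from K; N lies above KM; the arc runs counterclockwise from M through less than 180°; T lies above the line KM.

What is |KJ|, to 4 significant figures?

52.34

Checks: ∠(NM, MK) = 90.00° ✓; |NJ| = 7.200 ✓; ∠(NJ, JT) = 90.00° ✓; |JT| = 27.00 ✓; |KT| = 59.84 ✓.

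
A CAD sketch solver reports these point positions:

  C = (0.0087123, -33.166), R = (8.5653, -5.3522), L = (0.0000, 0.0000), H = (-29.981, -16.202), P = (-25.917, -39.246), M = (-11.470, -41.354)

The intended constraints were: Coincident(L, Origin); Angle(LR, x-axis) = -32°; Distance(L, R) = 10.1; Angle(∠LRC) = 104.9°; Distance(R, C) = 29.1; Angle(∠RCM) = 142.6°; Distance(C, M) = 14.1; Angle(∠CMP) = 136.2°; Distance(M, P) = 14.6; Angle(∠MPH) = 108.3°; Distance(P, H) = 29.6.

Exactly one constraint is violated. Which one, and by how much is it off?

Distance(P, H) = 29.6 — off by 6.20.

L = (0.00, 0.00) ✓; LR at -32.00° ✓; |LR| = 10.10 ✓; ∠LRC = 104.9° ✓; |RC| = 29.10 ✓; ∠RCM = 142.6° ✓; |CM| = 14.10 ✓; ∠CMP = 136.2° ✓; |MP| = 14.60 ✓; ∠MPH = 108.3° ✓; |PH| = 23.40 ✗.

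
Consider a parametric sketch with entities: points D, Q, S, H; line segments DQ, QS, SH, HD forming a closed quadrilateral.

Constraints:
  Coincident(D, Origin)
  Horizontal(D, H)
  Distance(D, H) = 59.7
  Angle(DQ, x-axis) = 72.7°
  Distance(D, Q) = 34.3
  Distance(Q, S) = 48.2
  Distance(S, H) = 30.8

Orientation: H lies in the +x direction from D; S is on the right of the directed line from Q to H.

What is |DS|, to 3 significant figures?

32.7

Checks: |QS| = 48.20 ✓; |SH| = 30.80 ✓.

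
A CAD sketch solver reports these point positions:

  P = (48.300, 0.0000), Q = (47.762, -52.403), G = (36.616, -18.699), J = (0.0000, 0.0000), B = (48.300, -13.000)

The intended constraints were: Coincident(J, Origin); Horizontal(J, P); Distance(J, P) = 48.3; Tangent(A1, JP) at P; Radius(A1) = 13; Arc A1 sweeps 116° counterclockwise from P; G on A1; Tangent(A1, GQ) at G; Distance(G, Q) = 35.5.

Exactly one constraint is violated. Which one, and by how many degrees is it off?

Tangent(A1, GQ) at G — off by 7.70°.

J = (0.00, 0.00) ✓; J.y = 0.00, P.y = 0.00 ✓; |JP| = 48.30 ✓; ∠(BP, PJ) = 90.00° ✓; |BP| = 13.00 ✓; bearing(B→G) − bearing(B→P) = 116.0° ✓; |BG| = 13.00 ✓; ∠(BG, GQ) = 97.70° ✗; |GQ| = 35.50 ✓.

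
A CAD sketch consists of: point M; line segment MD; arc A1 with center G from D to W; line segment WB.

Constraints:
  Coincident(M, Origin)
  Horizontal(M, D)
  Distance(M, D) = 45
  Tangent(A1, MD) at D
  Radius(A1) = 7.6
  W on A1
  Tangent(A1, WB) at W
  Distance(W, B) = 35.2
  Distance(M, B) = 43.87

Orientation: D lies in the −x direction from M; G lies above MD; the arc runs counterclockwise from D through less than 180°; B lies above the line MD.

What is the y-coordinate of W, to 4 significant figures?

4.548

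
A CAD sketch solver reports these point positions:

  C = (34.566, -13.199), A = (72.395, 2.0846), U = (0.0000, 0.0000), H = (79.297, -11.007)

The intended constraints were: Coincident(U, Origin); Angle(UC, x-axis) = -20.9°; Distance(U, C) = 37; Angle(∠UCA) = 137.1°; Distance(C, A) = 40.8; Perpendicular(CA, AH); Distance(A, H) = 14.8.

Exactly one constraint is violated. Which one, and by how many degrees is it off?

Perpendicular(CA, AH) — off by 5.80°.

U = (0.00, 0.00) ✓; UC at -20.90° ✓; |UC| = 37.00 ✓; ∠UCA = 137.1° ✓; |CA| = 40.80 ✓; ∠(CA, AH) = 84.20° ✗; |AH| = 14.80 ✓.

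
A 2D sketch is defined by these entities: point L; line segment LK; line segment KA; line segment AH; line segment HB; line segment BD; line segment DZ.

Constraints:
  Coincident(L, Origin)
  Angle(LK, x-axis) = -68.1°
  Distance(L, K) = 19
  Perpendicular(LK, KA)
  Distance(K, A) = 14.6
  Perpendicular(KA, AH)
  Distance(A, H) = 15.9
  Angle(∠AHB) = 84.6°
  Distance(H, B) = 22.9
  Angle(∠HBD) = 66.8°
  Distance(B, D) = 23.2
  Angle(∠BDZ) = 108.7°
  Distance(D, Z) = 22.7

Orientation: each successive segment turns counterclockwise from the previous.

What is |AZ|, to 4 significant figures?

11.01

L is at the origin; LK runs at -68.1° with length 19.0, so K = (7.087, -17.63). LK is perpendicular to KA, so KA runs at 21.90°; with |KA| = 14.6, A = (20.63, -12.18). KA is perpendicular to AH, so AH runs at 111.9°; with |AH| = 15.9, H = (14.70, 2.569). ∠AHB = 84.6° gives HB at -152.7° from the x-axis; with |HB| = 22.9, B = (-5.647, -7.934). ∠HBD = 66.8° gives BD at -39.50° from the x-axis; with |BD| = 23.2, D = (12.26, -22.69). ∠BDZ = 108.7° gives DZ at 31.80° from the x-axis; with |DZ| = 22.7, Z = (31.55, -10.73). Then |AZ| = |Z − A| = 11.01.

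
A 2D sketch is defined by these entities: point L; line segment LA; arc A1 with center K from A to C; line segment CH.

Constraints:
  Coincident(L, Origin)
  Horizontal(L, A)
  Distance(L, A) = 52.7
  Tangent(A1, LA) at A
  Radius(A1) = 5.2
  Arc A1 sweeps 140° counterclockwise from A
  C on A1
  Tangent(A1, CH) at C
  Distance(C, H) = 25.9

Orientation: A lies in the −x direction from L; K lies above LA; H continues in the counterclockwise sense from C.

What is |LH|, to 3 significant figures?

73.9

L is at the origin; L and A share the same y with |LA| = 52.7 and A on the −x side, so A = (-52.7, 0.00). Tangency of A1 to LA means the radius KA is perpendicular to LA, so K = A + (0, 5.2) = (-52.7, 5.20). On A1, A sits at bearing -90° from K; a 140° counterclockwise sweep puts C at bearing 50°, so C = K + 5.2·(cos 50°, sin 50°) = (-49.4, 9.18). Since A1 is tangent to CH there, KC ⟂ CH, so CH runs along (−sin 50°, cos 50°); with |CH| = 25.9, H = (-69.2, 25.8). Then |LH| = |H − L| = 73.9.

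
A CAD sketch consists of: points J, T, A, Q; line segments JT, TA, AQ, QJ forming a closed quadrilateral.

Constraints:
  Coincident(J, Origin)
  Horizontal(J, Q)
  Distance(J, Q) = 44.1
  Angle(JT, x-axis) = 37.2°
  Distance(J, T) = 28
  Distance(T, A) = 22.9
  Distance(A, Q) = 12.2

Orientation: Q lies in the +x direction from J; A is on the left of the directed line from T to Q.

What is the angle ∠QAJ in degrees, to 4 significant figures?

71.91°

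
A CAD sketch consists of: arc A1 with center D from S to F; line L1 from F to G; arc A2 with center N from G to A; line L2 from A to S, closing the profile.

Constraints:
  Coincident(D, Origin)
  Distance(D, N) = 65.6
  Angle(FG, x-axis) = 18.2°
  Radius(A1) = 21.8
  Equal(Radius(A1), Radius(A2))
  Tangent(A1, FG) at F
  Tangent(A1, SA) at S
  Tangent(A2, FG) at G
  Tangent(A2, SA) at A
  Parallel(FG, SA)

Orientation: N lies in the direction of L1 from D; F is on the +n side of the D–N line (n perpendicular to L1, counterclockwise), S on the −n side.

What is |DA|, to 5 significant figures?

69.127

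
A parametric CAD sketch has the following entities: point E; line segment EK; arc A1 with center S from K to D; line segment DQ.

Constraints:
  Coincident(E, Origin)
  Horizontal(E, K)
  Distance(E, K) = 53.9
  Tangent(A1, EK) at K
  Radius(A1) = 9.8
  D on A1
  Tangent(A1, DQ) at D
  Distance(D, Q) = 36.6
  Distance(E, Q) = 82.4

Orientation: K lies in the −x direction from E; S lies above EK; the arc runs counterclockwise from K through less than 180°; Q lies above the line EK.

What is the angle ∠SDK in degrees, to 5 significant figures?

25.395°

Checks: |EK| = 53.90 ✓; |SD| = 9.800 ✓; ∠(SD, DQ) = 90.00° ✓; |DQ| = 36.60 ✓; |EQ| = 82.40 ✓.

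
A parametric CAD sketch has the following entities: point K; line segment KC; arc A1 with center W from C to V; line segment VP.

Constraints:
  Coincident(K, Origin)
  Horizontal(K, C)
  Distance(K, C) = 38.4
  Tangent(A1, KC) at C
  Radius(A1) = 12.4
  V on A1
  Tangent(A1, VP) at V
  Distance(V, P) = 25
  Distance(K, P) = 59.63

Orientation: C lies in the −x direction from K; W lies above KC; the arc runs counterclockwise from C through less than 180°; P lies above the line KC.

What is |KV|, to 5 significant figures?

35.181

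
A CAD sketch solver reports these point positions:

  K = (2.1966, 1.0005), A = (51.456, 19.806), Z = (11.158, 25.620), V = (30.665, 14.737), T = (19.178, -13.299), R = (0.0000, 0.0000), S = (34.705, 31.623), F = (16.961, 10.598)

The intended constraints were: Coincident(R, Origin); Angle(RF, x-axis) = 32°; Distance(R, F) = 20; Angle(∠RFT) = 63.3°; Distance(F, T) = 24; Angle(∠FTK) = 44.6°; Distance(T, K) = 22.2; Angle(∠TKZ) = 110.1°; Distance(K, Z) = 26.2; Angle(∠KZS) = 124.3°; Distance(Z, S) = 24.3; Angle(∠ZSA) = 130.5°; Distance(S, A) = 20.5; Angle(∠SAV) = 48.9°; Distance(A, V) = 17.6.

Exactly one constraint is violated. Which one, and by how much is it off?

Distance(A, V) = 17.6 — off by 3.80.

R = (0.00, 0.00) ✓; RF at 32.00° ✓; |RF| = 20.00 ✓; ∠RFT = 63.30° ✓; |FT| = 24.00 ✓; ∠FTK = 44.60° ✓; |TK| = 22.20 ✓; ∠TKZ = 110.1° ✓; |KZ| = 26.20 ✓; ∠KZS = 124.3° ✓; |ZS| = 24.30 ✓; ∠ZSA = 130.5° ✓; |SA| = 20.50 ✓; ∠SAV = 48.90° ✓; |AV| = 21.40 ✗.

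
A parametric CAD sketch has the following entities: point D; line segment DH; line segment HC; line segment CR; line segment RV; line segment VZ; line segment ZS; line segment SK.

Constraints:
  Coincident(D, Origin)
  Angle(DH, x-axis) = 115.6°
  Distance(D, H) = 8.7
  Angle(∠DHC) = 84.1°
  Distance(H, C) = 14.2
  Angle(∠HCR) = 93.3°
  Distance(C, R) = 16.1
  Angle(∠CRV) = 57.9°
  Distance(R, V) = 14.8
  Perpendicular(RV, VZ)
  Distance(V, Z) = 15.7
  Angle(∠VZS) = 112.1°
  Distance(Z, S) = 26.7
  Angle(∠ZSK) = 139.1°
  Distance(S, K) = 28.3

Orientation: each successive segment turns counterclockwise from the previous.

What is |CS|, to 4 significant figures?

22.10

RV is perpendicular to VZ, so VZ runs at 150.3°; with |VZ| = 15.7, Z = (-14.56, 6.872). ∠VZS = 112.1° gives ZS at -141.8° from the x-axis; with |ZS| = 26.7, S = (-35.55, -9.640). Then |CS| = |S − C| = 22.10.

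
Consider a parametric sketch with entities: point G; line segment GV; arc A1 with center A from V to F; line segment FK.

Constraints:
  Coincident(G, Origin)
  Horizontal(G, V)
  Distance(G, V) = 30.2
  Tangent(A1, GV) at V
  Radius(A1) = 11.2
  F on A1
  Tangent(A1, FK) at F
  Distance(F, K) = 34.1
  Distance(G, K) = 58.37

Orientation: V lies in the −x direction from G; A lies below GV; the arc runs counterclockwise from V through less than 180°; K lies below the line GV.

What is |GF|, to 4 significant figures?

43.29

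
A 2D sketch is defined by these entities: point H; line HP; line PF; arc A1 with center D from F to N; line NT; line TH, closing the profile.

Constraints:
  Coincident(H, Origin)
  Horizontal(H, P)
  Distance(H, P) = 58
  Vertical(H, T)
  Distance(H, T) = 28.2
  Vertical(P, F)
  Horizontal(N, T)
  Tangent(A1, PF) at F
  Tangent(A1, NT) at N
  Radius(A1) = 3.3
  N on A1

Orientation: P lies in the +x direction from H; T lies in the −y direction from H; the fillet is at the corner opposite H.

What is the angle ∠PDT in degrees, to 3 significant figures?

101°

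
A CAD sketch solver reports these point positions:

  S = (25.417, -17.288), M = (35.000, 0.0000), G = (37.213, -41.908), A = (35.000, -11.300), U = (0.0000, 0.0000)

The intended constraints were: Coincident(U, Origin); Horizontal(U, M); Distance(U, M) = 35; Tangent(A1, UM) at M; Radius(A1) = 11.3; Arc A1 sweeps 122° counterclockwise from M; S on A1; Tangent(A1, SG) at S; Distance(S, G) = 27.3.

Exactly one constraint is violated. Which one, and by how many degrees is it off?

Tangent(A1, SG) at S — off by 6.40°.

U = (0.00, 0.00) ✓; U.y = 0.00, M.y = 0.00 ✓; |UM| = 35.00 ✓; ∠(AM, MU) = 90.00° ✓; |AM| = 11.30 ✓; bearing(A→S) − bearing(A→M) = 122.0° ✓; |AS| = 11.30 ✓; ∠(AS, SG) = 96.40° ✗; |SG| = 27.30 ✓.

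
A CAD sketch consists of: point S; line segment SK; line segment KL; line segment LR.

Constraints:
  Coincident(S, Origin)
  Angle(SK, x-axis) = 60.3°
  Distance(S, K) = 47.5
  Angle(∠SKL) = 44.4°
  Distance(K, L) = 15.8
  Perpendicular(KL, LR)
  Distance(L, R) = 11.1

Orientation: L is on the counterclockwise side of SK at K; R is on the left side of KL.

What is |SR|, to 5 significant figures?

28.616

∠SKL = 44.4°, so KL runs at 60.3° + (180° − 44.4°) = 195.90° from the x-axis; with |KL| = 15.8, L = K + 15.8·(cos 195.90°, sin 195.90°) = (8.3388, 36.931). The perpendicularity gives LR at right angles to KL; with |LR| = 11.1 on the left of KL, R = L + 11.1·(0.27396, -0.96174) = (11.380, 26.256). Then |SR| = |R − S| = 28.616.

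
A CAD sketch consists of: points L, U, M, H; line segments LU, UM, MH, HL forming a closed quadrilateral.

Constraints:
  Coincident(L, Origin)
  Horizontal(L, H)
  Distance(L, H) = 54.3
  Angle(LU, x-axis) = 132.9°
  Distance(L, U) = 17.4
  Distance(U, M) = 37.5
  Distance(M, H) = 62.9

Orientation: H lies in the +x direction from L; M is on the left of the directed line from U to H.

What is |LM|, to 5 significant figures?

44.757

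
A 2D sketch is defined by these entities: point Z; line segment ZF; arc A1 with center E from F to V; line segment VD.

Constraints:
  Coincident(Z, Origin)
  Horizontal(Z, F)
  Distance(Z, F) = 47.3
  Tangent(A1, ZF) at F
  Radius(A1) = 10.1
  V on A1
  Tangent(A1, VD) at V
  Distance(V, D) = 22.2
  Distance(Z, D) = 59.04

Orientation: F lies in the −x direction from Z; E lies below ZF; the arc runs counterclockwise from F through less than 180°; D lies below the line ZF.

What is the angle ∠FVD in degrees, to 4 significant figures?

123.5°

Z is at the origin; ZF is horizontal with |ZF| = 47.3 and F on the −x side, so F = (-47.30, 0.000). The tangent condition forces EF to be normal to ZF, so E = F + (0, -10.1) = (-47.30, -10.10). Since EV ⟂ VD (tangency), |ED| = √(10.1² + 22.2²) = 24.39 regardless of where V sits on A1. So D lies on both circle(Z, 59.04) and circle(E, 24.39); the below-ZF intersection is D = (-47.92, -34.48). V is the foot of the tangent from D: V = (-56.60, -14.05).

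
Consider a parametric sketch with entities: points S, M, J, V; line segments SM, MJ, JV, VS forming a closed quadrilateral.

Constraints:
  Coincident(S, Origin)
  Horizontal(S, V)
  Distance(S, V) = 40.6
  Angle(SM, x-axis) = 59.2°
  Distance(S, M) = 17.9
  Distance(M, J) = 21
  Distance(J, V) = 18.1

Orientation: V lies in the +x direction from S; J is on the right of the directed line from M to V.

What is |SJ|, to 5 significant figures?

22.535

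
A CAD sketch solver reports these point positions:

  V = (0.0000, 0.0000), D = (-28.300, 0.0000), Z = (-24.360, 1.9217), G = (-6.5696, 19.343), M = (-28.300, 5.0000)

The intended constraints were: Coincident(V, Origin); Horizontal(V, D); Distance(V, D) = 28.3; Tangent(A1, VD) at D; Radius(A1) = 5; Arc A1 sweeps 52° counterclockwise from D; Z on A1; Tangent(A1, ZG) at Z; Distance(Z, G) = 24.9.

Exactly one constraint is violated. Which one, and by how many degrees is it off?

Tangent(A1, ZG) at Z — off by 7.60°.

V = (0.00, 0.00) ✓; V.y = 0.00, D.y = 0.00 ✓; |VD| = 28.30 ✓; ∠(MD, DV) = 90.00° ✓; |MD| = 5.000 ✓; bearing(M→Z) − bearing(M→D) = 52.00° ✓; |MZ| = 5.000 ✓; ∠(MZ, ZG) = 97.60° ✗; |ZG| = 24.90 ✓.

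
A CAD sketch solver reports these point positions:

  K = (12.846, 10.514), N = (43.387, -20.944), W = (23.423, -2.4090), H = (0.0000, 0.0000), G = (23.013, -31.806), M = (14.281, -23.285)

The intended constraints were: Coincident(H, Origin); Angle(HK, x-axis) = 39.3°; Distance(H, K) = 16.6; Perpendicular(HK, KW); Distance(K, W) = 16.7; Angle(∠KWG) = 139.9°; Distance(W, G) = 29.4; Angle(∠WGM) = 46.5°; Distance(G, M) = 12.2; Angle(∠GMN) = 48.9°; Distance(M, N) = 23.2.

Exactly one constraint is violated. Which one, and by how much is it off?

Distance(M, N) = 23.2 — off by 6.00.

H = (0.00, 0.00) ✓; HK at 39.30° ✓; |HK| = 16.60 ✓; ∠(HK, KW) = 90.00° ✓; |KW| = 16.70 ✓; ∠KWG = 139.9° ✓; |WG| = 29.40 ✓; ∠WGM = 46.50° ✓; |GM| = 12.20 ✓; ∠GMN = 48.90° ✓; |MN| = 29.20 ✗.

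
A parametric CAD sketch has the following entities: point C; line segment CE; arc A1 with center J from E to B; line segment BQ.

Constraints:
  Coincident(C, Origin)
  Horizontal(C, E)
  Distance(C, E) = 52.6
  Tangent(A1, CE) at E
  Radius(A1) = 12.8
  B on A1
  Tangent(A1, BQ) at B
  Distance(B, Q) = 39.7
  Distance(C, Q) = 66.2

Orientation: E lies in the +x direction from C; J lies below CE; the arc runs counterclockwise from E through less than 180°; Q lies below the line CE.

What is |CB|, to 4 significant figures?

41.85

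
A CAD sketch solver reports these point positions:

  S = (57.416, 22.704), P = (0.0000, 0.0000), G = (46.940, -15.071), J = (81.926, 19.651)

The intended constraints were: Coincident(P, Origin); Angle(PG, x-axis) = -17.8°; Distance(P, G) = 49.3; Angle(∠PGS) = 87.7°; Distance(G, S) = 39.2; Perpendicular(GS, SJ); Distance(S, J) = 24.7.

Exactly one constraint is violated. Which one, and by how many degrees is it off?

Perpendicular(GS, SJ) — off by 8.40°.

P = (0.00, 0.00) ✓; PG at -17.80° ✓; |PG| = 49.30 ✓; ∠PGS = 87.70° ✓; |GS| = 39.20 ✓; ∠(GS, SJ) = 81.60° ✗; |SJ| = 24.70 ✓.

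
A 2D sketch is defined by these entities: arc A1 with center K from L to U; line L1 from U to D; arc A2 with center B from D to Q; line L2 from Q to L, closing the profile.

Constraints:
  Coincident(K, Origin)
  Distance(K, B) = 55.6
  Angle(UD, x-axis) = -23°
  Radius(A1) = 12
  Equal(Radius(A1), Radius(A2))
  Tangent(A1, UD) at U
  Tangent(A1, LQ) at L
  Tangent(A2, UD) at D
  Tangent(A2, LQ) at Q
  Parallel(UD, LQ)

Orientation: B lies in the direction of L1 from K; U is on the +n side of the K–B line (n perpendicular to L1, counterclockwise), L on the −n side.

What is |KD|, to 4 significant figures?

56.88

The slot axis is L1's direction at -23.0°, so u = (cos -23.0°, sin -23.0°) = (0.9205, -0.3907) and n = (−sin -23.0°, cos -23.0°) = (0.3907, 0.9205). K is at the origin and B lies 55.6 along u from K, so B = 55.6·u = (51.18, -21.72). Tangency of A1 to both parallel lines with radius 12.0 puts U and L at K ± 12.0·n: U = (4.689, 11.05), L = (-4.689, -11.05). Equal radii place D and Q the same way about B: D = B + 12.0·n = (55.87, -10.68), Q = B − 12.0·n = (46.49, -32.77). Then |KD| = |D − K| = 56.88.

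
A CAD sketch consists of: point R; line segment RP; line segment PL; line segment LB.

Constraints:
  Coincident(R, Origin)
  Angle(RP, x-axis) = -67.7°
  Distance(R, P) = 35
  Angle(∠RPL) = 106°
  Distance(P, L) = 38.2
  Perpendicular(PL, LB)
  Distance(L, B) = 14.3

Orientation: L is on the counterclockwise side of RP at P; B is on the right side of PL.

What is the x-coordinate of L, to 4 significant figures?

51.25

R is at the origin; RP runs at -67.7° with length 35.0, so P = 35.0·(cos -67.7°, sin -67.7°) = (13.28, -32.38). ∠RPL = 106.0°, so PL runs at -67.7° + (180° − 106.0°) = 6.300° from the x-axis; with |PL| = 38.2, L = P + 38.2·(cos 6.300°, sin 6.300°) = (51.25, -28.19). So L.x = 51.25.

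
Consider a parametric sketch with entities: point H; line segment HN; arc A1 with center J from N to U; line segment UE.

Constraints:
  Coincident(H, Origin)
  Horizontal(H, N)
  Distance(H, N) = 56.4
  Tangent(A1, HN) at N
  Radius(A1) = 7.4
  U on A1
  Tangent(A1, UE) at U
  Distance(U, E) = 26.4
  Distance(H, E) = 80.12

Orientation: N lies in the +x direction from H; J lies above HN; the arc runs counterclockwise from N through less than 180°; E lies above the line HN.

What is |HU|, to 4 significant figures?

63.05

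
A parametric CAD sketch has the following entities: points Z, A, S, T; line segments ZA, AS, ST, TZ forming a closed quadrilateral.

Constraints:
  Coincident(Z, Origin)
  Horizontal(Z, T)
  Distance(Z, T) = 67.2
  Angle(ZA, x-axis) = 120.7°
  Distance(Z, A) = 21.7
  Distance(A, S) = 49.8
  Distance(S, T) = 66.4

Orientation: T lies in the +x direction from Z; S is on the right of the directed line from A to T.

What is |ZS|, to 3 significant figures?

28.6

Z is at the origin; ZT is horizontal with |ZT| = 67.2 and T in +x, so T = (67.2, 0). ZA runs at 120.7° with |ZA| = 21.7, so A = (-11.1, 18.7). S is determined by |AS| = 49.8 and |ST| = 66.4 together: it lies at the intersection of circle(A, 49.8) and circle(T, 66.4). With |AT| = 80.5, the foot of the radical line on AT is 28.3 from A and the perpendicular offset is √(49.8² − 28.3²) = 41.0. Taking the right-of-AT solution: S = (6.89, -27.8).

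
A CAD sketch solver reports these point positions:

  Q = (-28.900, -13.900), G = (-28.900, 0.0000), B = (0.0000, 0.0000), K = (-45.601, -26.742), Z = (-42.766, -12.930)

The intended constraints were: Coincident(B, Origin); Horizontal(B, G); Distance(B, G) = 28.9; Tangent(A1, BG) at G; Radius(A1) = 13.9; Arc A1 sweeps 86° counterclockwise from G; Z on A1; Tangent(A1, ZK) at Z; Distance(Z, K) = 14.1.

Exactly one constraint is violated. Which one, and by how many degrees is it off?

Tangent(A1, ZK) at Z — off by 7.60°.

B = (0.00, 0.00) ✓; B.y = 0.00, G.y = 0.00 ✓; |BG| = 28.90 ✓; ∠(QG, GB) = 90.00° ✓; |QG| = 13.90 ✓; bearing(Q→Z) − bearing(Q→G) = 86.00° ✓; |QZ| = 13.90 ✓; ∠(QZ, ZK) = 97.60° ✗; |ZK| = 14.10 ✓.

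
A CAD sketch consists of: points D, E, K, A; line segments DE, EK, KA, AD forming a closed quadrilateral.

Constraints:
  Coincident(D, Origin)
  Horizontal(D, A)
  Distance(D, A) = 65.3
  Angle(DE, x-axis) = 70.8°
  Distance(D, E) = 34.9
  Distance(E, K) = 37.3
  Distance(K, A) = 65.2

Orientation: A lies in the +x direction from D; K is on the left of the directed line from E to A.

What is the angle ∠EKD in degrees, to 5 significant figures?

12.602°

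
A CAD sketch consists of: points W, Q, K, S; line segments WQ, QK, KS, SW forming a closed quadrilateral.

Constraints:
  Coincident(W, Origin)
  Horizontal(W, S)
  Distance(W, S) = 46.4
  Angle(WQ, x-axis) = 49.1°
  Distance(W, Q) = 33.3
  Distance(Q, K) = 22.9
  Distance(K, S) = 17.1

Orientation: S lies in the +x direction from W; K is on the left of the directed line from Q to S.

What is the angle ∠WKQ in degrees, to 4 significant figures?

42.76°

Checks: |QK| = 22.90 ✓; |KS| = 17.10 ✓.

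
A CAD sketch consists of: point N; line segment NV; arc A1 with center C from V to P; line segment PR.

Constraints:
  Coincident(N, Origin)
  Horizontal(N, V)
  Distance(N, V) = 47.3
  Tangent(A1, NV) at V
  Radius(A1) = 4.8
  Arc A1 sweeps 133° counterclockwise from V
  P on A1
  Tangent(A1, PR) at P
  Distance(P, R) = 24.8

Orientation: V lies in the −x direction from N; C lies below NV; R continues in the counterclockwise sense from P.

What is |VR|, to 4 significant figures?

29.44

N is at the origin; N and V share the same y with |NV| = 47.3 and V on the −x side, so V = (-47.30, 0.000). A1 meets NV tangentially, so CV is at right angles to NV, so C = V + (0, -4.8) = (-47.30, -4.800). On A1, V sits at bearing 90° from C; a 133° counterclockwise sweep puts P at bearing 223°, so P = C + 4.8·(cos 223°, sin 223°) = (-50.81, -8.074). A1 meets PR tangentially, so CP is at right angles to PR, so PR runs along (−sin 223°, cos 223°); with |PR| = 24.8, R = (-33.90, -26.21). Then |VR| = |R − V| = 29.44.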